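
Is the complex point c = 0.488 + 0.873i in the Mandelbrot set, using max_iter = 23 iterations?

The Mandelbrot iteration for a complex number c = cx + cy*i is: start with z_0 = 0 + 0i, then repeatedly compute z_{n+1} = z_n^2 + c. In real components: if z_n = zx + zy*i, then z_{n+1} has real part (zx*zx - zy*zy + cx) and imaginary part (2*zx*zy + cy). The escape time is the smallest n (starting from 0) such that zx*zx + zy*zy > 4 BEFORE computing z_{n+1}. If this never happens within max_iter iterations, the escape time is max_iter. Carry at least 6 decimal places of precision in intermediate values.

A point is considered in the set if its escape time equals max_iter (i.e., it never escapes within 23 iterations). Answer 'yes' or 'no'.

z_0 = 0 + 0i, c = 0.4880 + 0.8730i
Iter 1: z = 0.4880 + 0.8730i, |z|^2 = 1.0003
Iter 2: z = -0.0360 + 1.7250i, |z|^2 = 2.9771
Iter 3: z = -2.4865 + 0.7488i, |z|^2 = 6.7434
Escaped at iteration 3

Answer: no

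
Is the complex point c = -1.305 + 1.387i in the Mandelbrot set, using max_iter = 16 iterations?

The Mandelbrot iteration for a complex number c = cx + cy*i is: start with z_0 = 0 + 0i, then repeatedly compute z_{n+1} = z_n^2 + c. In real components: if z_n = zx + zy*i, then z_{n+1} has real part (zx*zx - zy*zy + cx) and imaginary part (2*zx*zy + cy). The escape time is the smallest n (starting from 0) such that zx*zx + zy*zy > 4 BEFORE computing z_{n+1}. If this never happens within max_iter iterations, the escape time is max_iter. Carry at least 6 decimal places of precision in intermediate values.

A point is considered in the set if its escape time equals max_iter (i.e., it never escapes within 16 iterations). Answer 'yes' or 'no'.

z_0 = 0 + 0i, c = -1.3050 + 1.3870i
Iter 1: z = -1.3050 + 1.3870i, |z|^2 = 3.6268
Iter 2: z = -1.5257 + -2.2331i, |z|^2 = 7.3145
Escaped at iteration 2

Answer: no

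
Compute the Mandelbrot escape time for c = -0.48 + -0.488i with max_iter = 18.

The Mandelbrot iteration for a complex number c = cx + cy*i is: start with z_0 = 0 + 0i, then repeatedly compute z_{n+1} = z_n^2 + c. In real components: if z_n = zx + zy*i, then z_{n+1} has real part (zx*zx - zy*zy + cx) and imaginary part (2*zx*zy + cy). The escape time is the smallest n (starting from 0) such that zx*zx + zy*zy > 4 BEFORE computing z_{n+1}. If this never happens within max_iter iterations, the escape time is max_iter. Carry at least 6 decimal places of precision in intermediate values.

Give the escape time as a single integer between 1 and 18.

Answer: 18

Derivation:
z_0 = 0 + 0i, c = -0.4800 + -0.4880i
Iter 1: z = -0.4800 + -0.4880i, |z|^2 = 0.4685
Iter 2: z = -0.4877 + -0.0195i, |z|^2 = 0.2383
Iter 3: z = -0.2425 + -0.4690i, |z|^2 = 0.2787
Iter 4: z = -0.6411 + -0.2606i, |z|^2 = 0.4789
Iter 5: z = -0.1369 + -0.1539i, |z|^2 = 0.0424
Iter 6: z = -0.4850 + -0.4459i, |z|^2 = 0.4340
Iter 7: z = -0.4436 + -0.0555i, |z|^2 = 0.1999
Iter 8: z = -0.2863 + -0.4387i, |z|^2 = 0.2744
Iter 9: z = -0.5905 + -0.2368i, |z|^2 = 0.4048
Iter 10: z = -0.1874 + -0.2083i, |z|^2 = 0.0785
Iter 11: z = -0.4883 + -0.4099i, |z|^2 = 0.4065
Iter 12: z = -0.4096 + -0.0877i, |z|^2 = 0.1755
Iter 13: z = -0.3199 + -0.4162i, |z|^2 = 0.2755
Iter 14: z = -0.5509 + -0.2217i, |z|^2 = 0.3526
Iter 15: z = -0.2257 + -0.2437i, |z|^2 = 0.1103
Iter 16: z = -0.4885 + -0.3780i, |z|^2 = 0.3815
Iter 17: z = -0.3843 + -0.1187i, |z|^2 = 0.1618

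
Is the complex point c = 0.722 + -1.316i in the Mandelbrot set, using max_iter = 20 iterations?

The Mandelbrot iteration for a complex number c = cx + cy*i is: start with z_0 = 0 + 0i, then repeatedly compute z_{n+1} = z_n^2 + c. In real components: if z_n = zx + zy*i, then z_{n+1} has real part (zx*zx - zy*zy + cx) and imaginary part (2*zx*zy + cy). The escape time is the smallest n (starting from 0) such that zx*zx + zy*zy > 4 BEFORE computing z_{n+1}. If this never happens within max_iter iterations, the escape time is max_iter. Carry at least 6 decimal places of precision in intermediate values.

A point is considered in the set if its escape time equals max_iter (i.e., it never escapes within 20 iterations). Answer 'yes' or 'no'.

z_0 = 0 + 0i, c = 0.7220 + -1.3160i
Iter 1: z = 0.7220 + -1.3160i, |z|^2 = 2.2531
Iter 2: z = -0.4886 + -3.2163i, |z|^2 = 10.5833
Escaped at iteration 2

Answer: no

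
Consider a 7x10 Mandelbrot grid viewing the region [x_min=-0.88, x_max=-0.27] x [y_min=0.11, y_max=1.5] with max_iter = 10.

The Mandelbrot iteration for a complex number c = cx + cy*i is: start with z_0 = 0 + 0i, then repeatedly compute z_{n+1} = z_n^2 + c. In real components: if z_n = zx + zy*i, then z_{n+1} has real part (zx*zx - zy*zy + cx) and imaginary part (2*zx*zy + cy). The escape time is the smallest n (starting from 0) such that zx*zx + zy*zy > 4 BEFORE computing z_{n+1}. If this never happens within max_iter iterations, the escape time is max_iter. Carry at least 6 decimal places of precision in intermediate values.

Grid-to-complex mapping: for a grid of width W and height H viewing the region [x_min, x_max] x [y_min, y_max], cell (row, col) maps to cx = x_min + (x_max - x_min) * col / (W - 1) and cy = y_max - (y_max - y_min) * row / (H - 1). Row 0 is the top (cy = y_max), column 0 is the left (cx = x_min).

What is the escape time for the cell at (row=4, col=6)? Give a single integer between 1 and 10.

z_0 = 0 + 0i, c = -0.2700 + 0.8822i
Iter 1: z = -0.2700 + 0.8822i, |z|^2 = 0.8512
Iter 2: z = -0.9754 + 0.4058i, |z|^2 = 1.1161
Iter 3: z = 0.5167 + 0.0905i, |z|^2 = 0.2752
Iter 4: z = -0.0112 + 0.9758i, |z|^2 = 0.9523
Iter 5: z = -1.2220 + 0.8604i, |z|^2 = 2.2337
Iter 6: z = 0.4830 + -1.2207i, |z|^2 = 1.7234
Iter 7: z = -1.5268 + -0.2971i, |z|^2 = 2.4193
Iter 8: z = 1.9728 + 1.7893i, |z|^2 = 7.0939
Escaped at iteration 8

Answer: 8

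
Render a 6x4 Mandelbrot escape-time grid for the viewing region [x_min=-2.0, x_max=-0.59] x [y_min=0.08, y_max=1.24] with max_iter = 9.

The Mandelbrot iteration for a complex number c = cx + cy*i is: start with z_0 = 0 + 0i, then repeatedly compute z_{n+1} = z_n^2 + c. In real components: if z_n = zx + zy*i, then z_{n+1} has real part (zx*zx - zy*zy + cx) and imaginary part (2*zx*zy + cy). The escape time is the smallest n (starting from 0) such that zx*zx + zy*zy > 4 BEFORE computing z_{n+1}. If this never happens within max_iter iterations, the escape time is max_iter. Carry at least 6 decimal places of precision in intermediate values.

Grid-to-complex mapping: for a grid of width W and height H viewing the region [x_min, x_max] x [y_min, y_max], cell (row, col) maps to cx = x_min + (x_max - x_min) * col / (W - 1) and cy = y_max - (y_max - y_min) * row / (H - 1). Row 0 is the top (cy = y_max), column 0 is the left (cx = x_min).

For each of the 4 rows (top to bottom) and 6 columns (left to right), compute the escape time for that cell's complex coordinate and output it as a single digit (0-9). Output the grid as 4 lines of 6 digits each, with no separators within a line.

(row=0, col=0): c = -2.0000 + 1.2400i → escape time 1
(row=0, col=1): c = -1.7180 + 1.2400i → escape time 1
(row=0, col=2): c = -1.4360 + 1.2400i → escape time 2
(row=0, col=3): c = -1.1540 + 1.2400i → escape time 2
(row=0, col=4): c = -0.8720 + 1.2400i → escape time 3
(row=0, col=5): c = -0.5900 + 1.2400i → escape time 3
(row=1, col=0): c = -2.0000 + 0.8533i → escape time 1
(row=1, col=1): c = -1.7180 + 0.8533i → escape time 2
(row=1, col=2): c = -1.4360 + 0.8533i → escape time 3
(row=1, col=3): c = -1.1540 + 0.8533i → escape time 3
(row=1, col=4): c = -0.8720 + 0.8533i → escape time 3
(row=1, col=5): c = -0.5900 + 0.8533i → escape time 4
(row=2, col=0): c = -2.0000 + 0.4667i → escape time 1
(row=2, col=1): c = -1.7180 + 0.4667i → escape time 3
(row=2, col=2): c = -1.4360 + 0.4667i → escape time 3
(row=2, col=3): c = -1.1540 + 0.4667i → escape time 5
(row=2, col=4): c = -0.8720 + 0.4667i → escape time 6
(row=2, col=5): c = -0.5900 + 0.4667i → escape time 9
(row=3, col=0): c = -2.0000 + 0.0800i → escape time 1
(row=3, col=1): c = -1.7180 + 0.0800i → escape time 6
(row=3, col=2): c = -1.4360 + 0.0800i → escape time 9
(row=3, col=3): c = -1.1540 + 0.0800i → escape time 9
(row=3, col=4): c = -0.8720 + 0.0800i → escape time 9
(row=3, col=5): c = -0.5900 + 0.0800i → escape time 9

Answer: 112233
123334
133569
169999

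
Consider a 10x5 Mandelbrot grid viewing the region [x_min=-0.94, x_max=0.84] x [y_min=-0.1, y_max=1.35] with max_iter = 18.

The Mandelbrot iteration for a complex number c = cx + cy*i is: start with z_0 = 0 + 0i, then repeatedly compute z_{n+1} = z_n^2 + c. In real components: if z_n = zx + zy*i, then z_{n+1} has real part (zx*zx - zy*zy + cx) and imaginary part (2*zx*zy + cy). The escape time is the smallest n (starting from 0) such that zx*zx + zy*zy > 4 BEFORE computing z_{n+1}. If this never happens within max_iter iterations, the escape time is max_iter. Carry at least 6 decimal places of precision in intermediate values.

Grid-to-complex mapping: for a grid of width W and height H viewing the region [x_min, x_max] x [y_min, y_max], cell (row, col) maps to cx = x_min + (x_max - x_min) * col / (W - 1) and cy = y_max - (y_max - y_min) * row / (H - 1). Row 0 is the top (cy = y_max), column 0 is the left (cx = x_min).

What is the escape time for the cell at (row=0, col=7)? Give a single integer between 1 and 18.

z_0 = 0 + 0i, c = 0.4444 + 1.3500i
Iter 1: z = 0.4444 + 1.3500i, |z|^2 = 2.0200
Iter 2: z = -1.1805 + 2.5500i, |z|^2 = 7.8961
Escaped at iteration 2

Answer: 2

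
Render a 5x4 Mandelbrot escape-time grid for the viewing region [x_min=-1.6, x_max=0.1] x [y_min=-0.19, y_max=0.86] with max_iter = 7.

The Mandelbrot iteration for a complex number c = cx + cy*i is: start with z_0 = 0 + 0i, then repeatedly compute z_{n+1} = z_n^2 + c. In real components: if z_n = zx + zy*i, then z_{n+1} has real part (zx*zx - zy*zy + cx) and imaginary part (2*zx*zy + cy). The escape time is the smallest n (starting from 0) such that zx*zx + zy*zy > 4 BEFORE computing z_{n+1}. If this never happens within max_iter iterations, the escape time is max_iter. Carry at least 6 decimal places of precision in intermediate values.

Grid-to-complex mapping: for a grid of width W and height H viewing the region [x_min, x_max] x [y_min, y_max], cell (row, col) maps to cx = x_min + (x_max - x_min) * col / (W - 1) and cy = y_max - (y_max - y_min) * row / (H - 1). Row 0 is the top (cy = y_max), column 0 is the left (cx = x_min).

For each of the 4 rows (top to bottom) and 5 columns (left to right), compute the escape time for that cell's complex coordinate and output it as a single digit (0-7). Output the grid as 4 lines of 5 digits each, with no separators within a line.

Answer: 33465
35677
57777
57777

Derivation:
(row=0, col=0): c = -1.6000 + 0.8600i → escape time 3
(row=0, col=1): c = -1.1750 + 0.8600i → escape time 3
(row=0, col=2): c = -0.7500 + 0.8600i → escape time 4
(row=0, col=3): c = -0.3250 + 0.8600i → escape time 6
(row=0, col=4): c = 0.1000 + 0.8600i → escape time 5
(row=1, col=0): c = -1.6000 + 0.5100i → escape time 3
(row=1, col=1): c = -1.1750 + 0.5100i → escape time 5
(row=1, col=2): c = -0.7500 + 0.5100i → escape time 6
(row=1, col=3): c = -0.3250 + 0.5100i → escape time 7
(row=1, col=4): c = 0.1000 + 0.5100i → escape time 7
(row=2, col=0): c = -1.6000 + 0.1600i → escape time 5
(row=2, col=1): c = -1.1750 + 0.1600i → escape time 7
(row=2, col=2): c = -0.7500 + 0.1600i → escape time 7
(row=2, col=3): c = -0.3250 + 0.1600i → escape time 7
(row=2, col=4): c = 0.1000 + 0.1600i → escape time 7
(row=3, col=0): c = -1.6000 + -0.1900i → escape time 5
(row=3, col=1): c = -1.1750 + -0.1900i → escape time 7
(row=3, col=2): c = -0.7500 + -0.1900i → escape time 7
(row=3, col=3): c = -0.3250 + -0.1900i → escape time 7
(row=3, col=4): c = 0.1000 + -0.1900i → escape time 7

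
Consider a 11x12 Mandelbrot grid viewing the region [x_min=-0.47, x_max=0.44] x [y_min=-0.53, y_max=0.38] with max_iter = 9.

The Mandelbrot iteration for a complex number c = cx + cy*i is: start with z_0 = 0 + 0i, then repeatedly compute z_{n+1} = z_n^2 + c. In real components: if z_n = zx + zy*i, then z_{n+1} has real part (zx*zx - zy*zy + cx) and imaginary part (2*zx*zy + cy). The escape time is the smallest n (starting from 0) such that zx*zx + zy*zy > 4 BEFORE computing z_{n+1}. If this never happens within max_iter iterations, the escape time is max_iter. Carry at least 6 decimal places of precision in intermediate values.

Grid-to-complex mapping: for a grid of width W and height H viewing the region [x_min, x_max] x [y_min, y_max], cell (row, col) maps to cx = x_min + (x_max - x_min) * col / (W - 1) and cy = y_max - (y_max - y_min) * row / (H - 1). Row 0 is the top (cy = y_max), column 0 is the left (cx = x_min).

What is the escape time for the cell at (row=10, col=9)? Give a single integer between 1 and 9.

Answer: 9

Derivation:
z_0 = 0 + 0i, c = 0.3490 + -0.4473i
Iter 1: z = 0.3490 + -0.4473i, |z|^2 = 0.3219
Iter 2: z = 0.2707 + -0.7595i, |z|^2 = 0.6501
Iter 3: z = -0.1545 + -0.8585i, |z|^2 = 0.7609
Iter 4: z = -0.3642 + -0.1820i, |z|^2 = 0.1658
Iter 5: z = 0.4485 + -0.3147i, |z|^2 = 0.3002
Iter 6: z = 0.4511 + -0.7296i, |z|^2 = 0.7358
Iter 7: z = 0.0202 + -1.1055i, |z|^2 = 1.2226
Iter 8: z = -0.8728 + -0.4920i, |z|^2 = 1.0038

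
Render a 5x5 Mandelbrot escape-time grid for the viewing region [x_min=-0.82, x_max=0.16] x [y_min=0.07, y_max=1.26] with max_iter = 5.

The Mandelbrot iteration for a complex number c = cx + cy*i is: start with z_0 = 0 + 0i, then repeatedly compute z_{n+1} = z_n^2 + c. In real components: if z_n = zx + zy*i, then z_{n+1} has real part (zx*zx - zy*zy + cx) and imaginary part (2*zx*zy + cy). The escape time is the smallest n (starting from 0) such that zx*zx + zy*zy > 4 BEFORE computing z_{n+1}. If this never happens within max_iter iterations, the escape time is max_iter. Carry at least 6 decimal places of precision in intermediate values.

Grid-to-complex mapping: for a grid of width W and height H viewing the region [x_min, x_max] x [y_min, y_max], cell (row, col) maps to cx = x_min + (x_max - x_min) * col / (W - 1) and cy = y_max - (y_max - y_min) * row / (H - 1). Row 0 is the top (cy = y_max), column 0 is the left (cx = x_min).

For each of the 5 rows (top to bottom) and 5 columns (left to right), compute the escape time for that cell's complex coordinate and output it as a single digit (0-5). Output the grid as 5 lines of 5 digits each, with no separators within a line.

Answer: 33332
34554
55555
55555
55555

Derivation:
(row=0, col=0): c = -0.8200 + 1.2600i → escape time 3
(row=0, col=1): c = -0.5750 + 1.2600i → escape time 3
(row=0, col=2): c = -0.3300 + 1.2600i → escape time 3
(row=0, col=3): c = -0.0850 + 1.2600i → escape time 3
(row=0, col=4): c = 0.1600 + 1.2600i → escape time 2
(row=1, col=0): c = -0.8200 + 0.9625i → escape time 3
(row=1, col=1): c = -0.5750 + 0.9625i → escape time 4
(row=1, col=2): c = -0.3300 + 0.9625i → escape time 5
(row=1, col=3): c = -0.0850 + 0.9625i → escape time 5
(row=1, col=4): c = 0.1600 + 0.9625i → escape time 4
(row=2, col=0): c = -0.8200 + 0.6650i → escape time 5
(row=2, col=1): c = -0.5750 + 0.6650i → escape time 5
(row=2, col=2): c = -0.3300 + 0.6650i → escape time 5
(row=2, col=3): c = -0.0850 + 0.6650i → escape time 5
(row=2, col=4): c = 0.1600 + 0.6650i → escape time 5
(row=3, col=0): c = -0.8200 + 0.3675i → escape time 5
(row=3, col=1): c = -0.5750 + 0.3675i → escape time 5
(row=3, col=2): c = -0.3300 + 0.3675i → escape time 5
(row=3, col=3): c = -0.0850 + 0.3675i → escape time 5
(row=3, col=4): c = 0.1600 + 0.3675i → escape time 5
(row=4, col=0): c = -0.8200 + 0.0700i → escape time 5
(row=4, col=1): c = -0.5750 + 0.0700i → escape time 5
(row=4, col=2): c = -0.3300 + 0.0700i → escape time 5
(row=4, col=3): c = -0.0850 + 0.0700i → escape time 5
(row=4, col=4): c = 0.1600 + 0.0700i → escape time 5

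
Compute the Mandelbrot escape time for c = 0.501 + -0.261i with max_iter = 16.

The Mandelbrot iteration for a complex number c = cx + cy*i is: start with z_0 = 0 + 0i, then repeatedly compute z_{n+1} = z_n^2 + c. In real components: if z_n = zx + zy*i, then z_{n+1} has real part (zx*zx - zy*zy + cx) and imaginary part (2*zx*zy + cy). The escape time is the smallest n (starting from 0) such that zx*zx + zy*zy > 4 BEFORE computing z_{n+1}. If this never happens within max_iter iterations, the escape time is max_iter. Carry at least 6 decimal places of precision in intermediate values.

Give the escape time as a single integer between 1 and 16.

Answer: 5

Derivation:
z_0 = 0 + 0i, c = 0.5010 + -0.2610i
Iter 1: z = 0.5010 + -0.2610i, |z|^2 = 0.3191
Iter 2: z = 0.6839 + -0.5225i, |z|^2 = 0.7407
Iter 3: z = 0.6957 + -0.9757i, |z|^2 = 1.4359
Iter 4: z = 0.0330 + -1.6185i, |z|^2 = 2.6206
Iter 5: z = -2.1174 + -0.3678i, |z|^2 = 4.6188
Escaped at iteration 5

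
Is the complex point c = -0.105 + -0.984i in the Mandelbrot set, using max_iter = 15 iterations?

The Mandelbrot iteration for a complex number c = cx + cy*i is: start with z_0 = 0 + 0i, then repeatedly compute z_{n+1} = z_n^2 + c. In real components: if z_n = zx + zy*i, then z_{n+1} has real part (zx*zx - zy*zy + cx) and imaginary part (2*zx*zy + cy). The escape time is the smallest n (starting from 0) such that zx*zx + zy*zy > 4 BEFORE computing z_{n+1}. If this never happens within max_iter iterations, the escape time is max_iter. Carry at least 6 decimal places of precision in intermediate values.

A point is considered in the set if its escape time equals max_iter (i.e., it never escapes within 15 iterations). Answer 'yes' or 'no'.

Answer: no

Derivation:
z_0 = 0 + 0i, c = -0.1050 + -0.9840i
Iter 1: z = -0.1050 + -0.9840i, |z|^2 = 0.9793
Iter 2: z = -1.0622 + -0.7774i, |z|^2 = 1.7326
Iter 3: z = 0.4190 + 0.6675i, |z|^2 = 0.6211
Iter 4: z = -0.3749 + -0.4246i, |z|^2 = 0.3208
Iter 5: z = -0.1447 + -0.6656i, |z|^2 = 0.4640
Iter 6: z = -0.5271 + -0.7913i, |z|^2 = 0.9041
Iter 7: z = -0.4534 + -0.1498i, |z|^2 = 0.2280
Iter 8: z = 0.0781 + -0.8482i, |z|^2 = 0.7256
Iter 9: z = -0.8184 + -1.1165i, |z|^2 = 1.9164
Iter 10: z = -0.6820 + 0.8435i, |z|^2 = 1.1765
Iter 11: z = -0.3513 + -2.1344i, |z|^2 = 4.6792
Escaped at iteration 11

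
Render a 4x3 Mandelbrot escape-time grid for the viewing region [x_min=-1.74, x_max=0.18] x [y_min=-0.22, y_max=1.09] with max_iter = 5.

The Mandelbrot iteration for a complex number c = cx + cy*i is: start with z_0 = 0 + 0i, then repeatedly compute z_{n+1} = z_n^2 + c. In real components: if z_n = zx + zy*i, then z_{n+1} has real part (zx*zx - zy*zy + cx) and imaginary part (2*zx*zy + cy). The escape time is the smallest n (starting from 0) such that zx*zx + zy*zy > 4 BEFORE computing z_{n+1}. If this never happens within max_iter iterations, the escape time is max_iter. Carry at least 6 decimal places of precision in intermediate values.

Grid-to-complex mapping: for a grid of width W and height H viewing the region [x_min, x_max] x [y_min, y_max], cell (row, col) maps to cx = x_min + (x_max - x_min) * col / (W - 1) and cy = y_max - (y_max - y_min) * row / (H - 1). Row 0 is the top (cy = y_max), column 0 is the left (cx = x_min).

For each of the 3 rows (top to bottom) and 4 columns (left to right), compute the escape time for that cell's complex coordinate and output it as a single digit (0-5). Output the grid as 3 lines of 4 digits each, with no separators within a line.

(row=0, col=0): c = -1.7400 + 1.0900i → escape time 1
(row=0, col=1): c = -1.1000 + 1.0900i → escape time 3
(row=0, col=2): c = -0.4600 + 1.0900i → escape time 4
(row=0, col=3): c = 0.1800 + 1.0900i → escape time 3
(row=1, col=0): c = -1.7400 + 0.4350i → escape time 3
(row=1, col=1): c = -1.1000 + 0.4350i → escape time 5
(row=1, col=2): c = -0.4600 + 0.4350i → escape time 5
(row=1, col=3): c = 0.1800 + 0.4350i → escape time 5
(row=2, col=0): c = -1.7400 + -0.2200i → escape time 4
(row=2, col=1): c = -1.1000 + -0.2200i → escape time 5
(row=2, col=2): c = -0.4600 + -0.2200i → escape time 5
(row=2, col=3): c = 0.1800 + -0.2200i → escape time 5

Answer: 1343
3555
4555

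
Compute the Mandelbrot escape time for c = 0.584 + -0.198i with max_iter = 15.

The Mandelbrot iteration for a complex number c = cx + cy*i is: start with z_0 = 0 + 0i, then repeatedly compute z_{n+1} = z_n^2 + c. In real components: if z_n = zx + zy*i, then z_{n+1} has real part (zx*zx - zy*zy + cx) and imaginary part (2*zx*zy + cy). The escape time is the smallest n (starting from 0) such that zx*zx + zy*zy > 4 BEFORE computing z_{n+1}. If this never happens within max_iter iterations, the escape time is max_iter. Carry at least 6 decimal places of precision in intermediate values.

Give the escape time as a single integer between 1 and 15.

Answer: 4

Derivation:
z_0 = 0 + 0i, c = 0.5840 + -0.1980i
Iter 1: z = 0.5840 + -0.1980i, |z|^2 = 0.3803
Iter 2: z = 0.8859 + -0.4293i, |z|^2 = 0.9690
Iter 3: z = 1.1845 + -0.9585i, |z|^2 = 2.3217
Iter 4: z = 1.0682 + -2.4687i, |z|^2 = 7.2354
Escaped at iteration 4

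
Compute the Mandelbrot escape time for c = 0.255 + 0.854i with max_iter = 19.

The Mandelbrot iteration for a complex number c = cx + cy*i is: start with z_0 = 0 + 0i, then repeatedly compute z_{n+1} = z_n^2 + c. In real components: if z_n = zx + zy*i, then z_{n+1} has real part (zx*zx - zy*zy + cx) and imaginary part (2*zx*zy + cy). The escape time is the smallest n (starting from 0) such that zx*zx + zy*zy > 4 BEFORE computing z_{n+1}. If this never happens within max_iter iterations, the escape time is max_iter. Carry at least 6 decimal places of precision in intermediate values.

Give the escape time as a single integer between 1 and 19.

Answer: 4

Derivation:
z_0 = 0 + 0i, c = 0.2550 + 0.8540i
Iter 1: z = 0.2550 + 0.8540i, |z|^2 = 0.7943
Iter 2: z = -0.4093 + 1.2895i, |z|^2 = 1.8304
Iter 3: z = -1.2404 + -0.2016i, |z|^2 = 1.5792
Iter 4: z = 1.7529 + 1.3541i, |z|^2 = 4.9064
Escaped at iteration 4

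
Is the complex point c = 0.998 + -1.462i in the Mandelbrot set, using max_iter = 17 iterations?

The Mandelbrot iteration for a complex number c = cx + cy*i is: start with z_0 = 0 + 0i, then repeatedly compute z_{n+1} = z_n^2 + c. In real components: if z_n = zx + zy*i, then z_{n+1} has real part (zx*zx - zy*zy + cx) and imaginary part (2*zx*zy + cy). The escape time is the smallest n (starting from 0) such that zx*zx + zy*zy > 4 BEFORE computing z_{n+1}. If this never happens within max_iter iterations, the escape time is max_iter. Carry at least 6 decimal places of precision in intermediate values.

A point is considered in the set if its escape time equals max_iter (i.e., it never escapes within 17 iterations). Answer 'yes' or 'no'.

Answer: no

Derivation:
z_0 = 0 + 0i, c = 0.9980 + -1.4620i
Iter 1: z = 0.9980 + -1.4620i, |z|^2 = 3.1334
Iter 2: z = -0.1434 + -4.3802i, |z|^2 = 19.2063
Escaped at iteration 2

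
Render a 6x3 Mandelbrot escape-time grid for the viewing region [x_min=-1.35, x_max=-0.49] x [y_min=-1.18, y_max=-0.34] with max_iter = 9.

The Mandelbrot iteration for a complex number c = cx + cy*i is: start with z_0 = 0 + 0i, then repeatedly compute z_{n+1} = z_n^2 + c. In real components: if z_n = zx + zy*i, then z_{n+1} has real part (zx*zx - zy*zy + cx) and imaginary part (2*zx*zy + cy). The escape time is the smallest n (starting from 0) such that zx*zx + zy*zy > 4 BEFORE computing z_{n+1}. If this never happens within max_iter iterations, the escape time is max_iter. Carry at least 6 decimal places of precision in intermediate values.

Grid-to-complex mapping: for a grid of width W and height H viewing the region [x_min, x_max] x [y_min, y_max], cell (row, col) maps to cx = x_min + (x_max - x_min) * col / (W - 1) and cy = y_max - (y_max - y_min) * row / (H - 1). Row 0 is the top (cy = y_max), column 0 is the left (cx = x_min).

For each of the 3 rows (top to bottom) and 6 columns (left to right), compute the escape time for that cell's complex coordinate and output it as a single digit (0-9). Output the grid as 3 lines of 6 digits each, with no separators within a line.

(row=0, col=0): c = -1.3500 + -0.3400i → escape time 6
(row=0, col=1): c = -1.1780 + -0.3400i → escape time 9
(row=0, col=2): c = -1.0060 + -0.3400i → escape time 9
(row=0, col=3): c = -0.8340 + -0.3400i → escape time 8
(row=0, col=4): c = -0.6620 + -0.3400i → escape time 9
(row=0, col=5): c = -0.4900 + -0.3400i → escape time 9
(row=1, col=0): c = -1.3500 + -0.7600i → escape time 3
(row=1, col=1): c = -1.1780 + -0.7600i → escape time 3
(row=1, col=2): c = -1.0060 + -0.7600i → escape time 3
(row=1, col=3): c = -0.8340 + -0.7600i → escape time 4
(row=1, col=4): c = -0.6620 + -0.7600i → escape time 4
(row=1, col=5): c = -0.4900 + -0.7600i → escape time 6
(row=2, col=0): c = -1.3500 + -1.1800i → escape time 2
(row=2, col=1): c = -1.1780 + -1.1800i → escape time 3
(row=2, col=2): c = -1.0060 + -1.1800i → escape time 3
(row=2, col=3): c = -0.8340 + -1.1800i → escape time 3
(row=2, col=4): c = -0.6620 + -1.1800i → escape time 3
(row=2, col=5): c = -0.4900 + -1.1800i → escape time 3

Answer: 699899
333446
233333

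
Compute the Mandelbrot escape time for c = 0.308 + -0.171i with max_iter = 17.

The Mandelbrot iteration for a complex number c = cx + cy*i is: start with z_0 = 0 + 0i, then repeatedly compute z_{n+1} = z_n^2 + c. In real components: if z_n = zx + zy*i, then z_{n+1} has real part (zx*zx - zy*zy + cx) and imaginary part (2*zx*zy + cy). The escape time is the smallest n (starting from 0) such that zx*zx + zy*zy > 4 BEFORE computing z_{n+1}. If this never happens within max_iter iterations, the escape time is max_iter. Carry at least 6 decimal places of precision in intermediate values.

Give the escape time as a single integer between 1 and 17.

Answer: 17

Derivation:
z_0 = 0 + 0i, c = 0.3080 + -0.1710i
Iter 1: z = 0.3080 + -0.1710i, |z|^2 = 0.1241
Iter 2: z = 0.3736 + -0.2763i, |z|^2 = 0.2160
Iter 3: z = 0.3712 + -0.3775i, |z|^2 = 0.2803
Iter 4: z = 0.3033 + -0.4513i, |z|^2 = 0.2956
Iter 5: z = 0.1964 + -0.4448i, |z|^2 = 0.2364
Iter 6: z = 0.1487 + -0.3457i, |z|^2 = 0.1416
Iter 7: z = 0.2106 + -0.2738i, |z|^2 = 0.1194
Iter 8: z = 0.2774 + -0.2864i, |z|^2 = 0.1589
Iter 9: z = 0.3029 + -0.3299i, |z|^2 = 0.2006
Iter 10: z = 0.2910 + -0.3709i, |z|^2 = 0.2222
Iter 11: z = 0.2551 + -0.3868i, |z|^2 = 0.2147
Iter 12: z = 0.2235 + -0.3684i, |z|^2 = 0.1856
Iter 13: z = 0.2222 + -0.3356i, |z|^2 = 0.1620
Iter 14: z = 0.2447 + -0.3202i, |z|^2 = 0.1624
Iter 15: z = 0.2654 + -0.3277i, |z|^2 = 0.1778
Iter 16: z = 0.2710 + -0.3449i, |z|^2 = 0.1924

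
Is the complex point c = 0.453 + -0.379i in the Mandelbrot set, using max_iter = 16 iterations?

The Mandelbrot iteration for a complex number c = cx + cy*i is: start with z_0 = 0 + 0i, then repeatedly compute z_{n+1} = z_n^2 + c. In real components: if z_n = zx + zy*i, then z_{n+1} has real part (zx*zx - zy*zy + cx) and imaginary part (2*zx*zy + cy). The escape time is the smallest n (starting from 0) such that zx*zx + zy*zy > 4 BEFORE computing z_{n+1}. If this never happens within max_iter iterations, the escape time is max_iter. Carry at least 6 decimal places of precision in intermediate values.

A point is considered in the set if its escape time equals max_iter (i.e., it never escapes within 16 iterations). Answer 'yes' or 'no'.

z_0 = 0 + 0i, c = 0.4530 + -0.3790i
Iter 1: z = 0.4530 + -0.3790i, |z|^2 = 0.3488
Iter 2: z = 0.5146 + -0.7224i, |z|^2 = 0.7866
Iter 3: z = 0.1960 + -1.1224i, |z|^2 = 1.2982
Iter 4: z = -0.7684 + -0.8189i, |z|^2 = 1.2611
Iter 5: z = 0.3729 + 0.8795i, |z|^2 = 0.9126
Iter 6: z = -0.1815 + 0.2770i, |z|^2 = 0.1096
Iter 7: z = 0.4092 + -0.4795i, |z|^2 = 0.3974
Iter 8: z = 0.3905 + -0.7715i, |z|^2 = 0.7477
Iter 9: z = 0.0103 + -0.9816i, |z|^2 = 0.9636
Iter 10: z = -0.5104 + -0.3993i, |z|^2 = 0.4199
Iter 11: z = 0.5541 + 0.0285i, |z|^2 = 0.3078
Iter 12: z = 0.7592 + -0.3474i, |z|^2 = 0.6970
Iter 13: z = 0.9087 + -0.9065i, |z|^2 = 1.6474
Iter 14: z = 0.4571 + -2.0264i, |z|^2 = 4.3151
Escaped at iteration 14

Answer: no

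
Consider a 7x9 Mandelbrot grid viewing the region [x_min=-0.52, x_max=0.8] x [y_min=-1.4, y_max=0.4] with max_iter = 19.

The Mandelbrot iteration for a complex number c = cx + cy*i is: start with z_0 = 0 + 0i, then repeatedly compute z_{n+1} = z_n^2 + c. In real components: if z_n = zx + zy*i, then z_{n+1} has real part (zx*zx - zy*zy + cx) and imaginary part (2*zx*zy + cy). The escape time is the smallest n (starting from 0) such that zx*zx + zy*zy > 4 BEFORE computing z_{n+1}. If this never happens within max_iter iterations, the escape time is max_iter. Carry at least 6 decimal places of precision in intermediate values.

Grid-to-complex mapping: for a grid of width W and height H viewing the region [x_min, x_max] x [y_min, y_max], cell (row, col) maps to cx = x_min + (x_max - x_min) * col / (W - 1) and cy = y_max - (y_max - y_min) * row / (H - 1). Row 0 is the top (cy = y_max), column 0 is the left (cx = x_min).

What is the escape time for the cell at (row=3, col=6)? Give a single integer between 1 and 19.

z_0 = 0 + 0i, c = 0.8000 + -0.2750i
Iter 1: z = 0.8000 + -0.2750i, |z|^2 = 0.7156
Iter 2: z = 1.3644 + -0.7150i, |z|^2 = 2.3727
Iter 3: z = 2.1503 + -2.2261i, |z|^2 = 9.5791
Escaped at iteration 3

Answer: 3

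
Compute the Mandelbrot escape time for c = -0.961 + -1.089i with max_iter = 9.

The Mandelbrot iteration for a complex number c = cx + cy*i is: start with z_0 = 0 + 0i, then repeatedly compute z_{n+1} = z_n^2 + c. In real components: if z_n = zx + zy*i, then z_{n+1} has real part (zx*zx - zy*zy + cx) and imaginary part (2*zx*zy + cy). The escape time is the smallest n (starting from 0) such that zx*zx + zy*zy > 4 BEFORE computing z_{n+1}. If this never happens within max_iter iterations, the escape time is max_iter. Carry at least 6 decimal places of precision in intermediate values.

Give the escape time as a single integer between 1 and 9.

z_0 = 0 + 0i, c = -0.9610 + -1.0890i
Iter 1: z = -0.9610 + -1.0890i, |z|^2 = 2.1094
Iter 2: z = -1.2234 + 1.0041i, |z|^2 = 2.5048
Iter 3: z = -0.4724 + -3.5457i, |z|^2 = 12.7954
Escaped at iteration 3

Answer: 3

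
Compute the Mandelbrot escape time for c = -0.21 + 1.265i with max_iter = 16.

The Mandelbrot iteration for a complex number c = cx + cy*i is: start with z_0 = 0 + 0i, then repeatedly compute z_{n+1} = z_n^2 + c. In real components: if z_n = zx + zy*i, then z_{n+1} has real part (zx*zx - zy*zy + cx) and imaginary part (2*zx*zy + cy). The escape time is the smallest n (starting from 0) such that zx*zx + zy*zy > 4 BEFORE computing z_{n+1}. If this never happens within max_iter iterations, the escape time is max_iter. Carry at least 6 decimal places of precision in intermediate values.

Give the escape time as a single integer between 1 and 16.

Answer: 3

Derivation:
z_0 = 0 + 0i, c = -0.2100 + 1.2650i
Iter 1: z = -0.2100 + 1.2650i, |z|^2 = 1.6443
Iter 2: z = -1.7661 + 0.7337i, |z|^2 = 3.6575
Iter 3: z = 2.3709 + -1.3266i, |z|^2 = 7.3810
Escaped at iteration 3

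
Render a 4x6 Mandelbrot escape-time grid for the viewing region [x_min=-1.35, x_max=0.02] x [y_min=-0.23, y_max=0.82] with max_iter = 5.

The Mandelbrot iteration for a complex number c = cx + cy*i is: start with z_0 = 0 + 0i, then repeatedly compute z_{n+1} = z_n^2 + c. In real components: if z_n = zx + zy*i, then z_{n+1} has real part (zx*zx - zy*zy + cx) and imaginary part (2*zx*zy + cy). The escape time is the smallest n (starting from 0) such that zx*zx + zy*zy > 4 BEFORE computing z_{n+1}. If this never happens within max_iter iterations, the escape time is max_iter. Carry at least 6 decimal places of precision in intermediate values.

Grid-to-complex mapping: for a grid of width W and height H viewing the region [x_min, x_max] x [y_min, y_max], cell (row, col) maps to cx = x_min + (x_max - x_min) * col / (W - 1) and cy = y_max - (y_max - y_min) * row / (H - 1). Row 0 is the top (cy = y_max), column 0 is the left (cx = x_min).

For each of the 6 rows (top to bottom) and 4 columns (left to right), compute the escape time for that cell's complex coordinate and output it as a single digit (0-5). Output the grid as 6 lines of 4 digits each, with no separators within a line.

Answer: 3455
3555
5555
5555
5555
5555

Derivation:
(row=0, col=0): c = -1.3500 + 0.8200i → escape time 3
(row=0, col=1): c = -0.8933 + 0.8200i → escape time 4
(row=0, col=2): c = -0.4367 + 0.8200i → escape time 5
(row=0, col=3): c = 0.0200 + 0.8200i → escape time 5
(row=1, col=0): c = -1.3500 + 0.6100i → escape time 3
(row=1, col=1): c = -0.8933 + 0.6100i → escape time 5
(row=1, col=2): c = -0.4367 + 0.6100i → escape time 5
(row=1, col=3): c = 0.0200 + 0.6100i → escape time 5
(row=2, col=0): c = -1.3500 + 0.4000i → escape time 5
(row=2, col=1): c = -0.8933 + 0.4000i → escape time 5
(row=2, col=2): c = -0.4367 + 0.4000i → escape time 5
(row=2, col=3): c = 0.0200 + 0.4000i → escape time 5
(row=3, col=0): c = -1.3500 + 0.1900i → escape time 5
(row=3, col=1): c = -0.8933 + 0.1900i → escape time 5
(row=3, col=2): c = -0.4367 + 0.1900i → escape time 5
(row=3, col=3): c = 0.0200 + 0.1900i → escape time 5
(row=4, col=0): c = -1.3500 + -0.0200i → escape time 5
(row=4, col=1): c = -0.8933 + -0.0200i → escape time 5
(row=4, col=2): c = -0.4367 + -0.0200i → escape time 5
(row=4, col=3): c = 0.0200 + -0.0200i → escape time 5
(row=5, col=0): c = -1.3500 + -0.2300i → escape time 5
(row=5, col=1): c = -0.8933 + -0.2300i → escape time 5
(row=5, col=2): c = -0.4367 + -0.2300i → escape time 5
(row=5, col=3): c = 0.0200 + -0.2300i → escape time 5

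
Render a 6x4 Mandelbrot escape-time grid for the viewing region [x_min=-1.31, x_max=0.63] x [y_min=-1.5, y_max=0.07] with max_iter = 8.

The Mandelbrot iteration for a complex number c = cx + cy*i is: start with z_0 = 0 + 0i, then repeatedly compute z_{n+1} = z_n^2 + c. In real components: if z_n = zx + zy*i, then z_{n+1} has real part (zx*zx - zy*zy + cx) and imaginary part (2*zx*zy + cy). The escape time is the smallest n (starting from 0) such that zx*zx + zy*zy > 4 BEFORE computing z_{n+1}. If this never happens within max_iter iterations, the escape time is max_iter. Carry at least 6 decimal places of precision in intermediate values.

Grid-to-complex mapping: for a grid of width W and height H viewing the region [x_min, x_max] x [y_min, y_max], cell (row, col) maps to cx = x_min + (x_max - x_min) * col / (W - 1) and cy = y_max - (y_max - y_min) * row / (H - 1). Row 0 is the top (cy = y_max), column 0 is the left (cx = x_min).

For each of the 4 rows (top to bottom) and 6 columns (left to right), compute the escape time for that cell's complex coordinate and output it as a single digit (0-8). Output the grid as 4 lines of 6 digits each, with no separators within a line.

(row=0, col=0): c = -1.3100 + 0.0700i → escape time 8
(row=0, col=1): c = -0.9220 + 0.0700i → escape time 8
(row=0, col=2): c = -0.5340 + 0.0700i → escape time 8
(row=0, col=3): c = -0.1460 + 0.0700i → escape time 8
(row=0, col=4): c = 0.2420 + 0.0700i → escape time 8
(row=0, col=5): c = 0.6300 + 0.0700i → escape time 4
(row=1, col=0): c = -1.3100 + -0.4533i → escape time 5
(row=1, col=1): c = -0.9220 + -0.4533i → escape time 6
(row=1, col=2): c = -0.5340 + -0.4533i → escape time 8
(row=1, col=3): c = -0.1460 + -0.4533i → escape time 8
(row=1, col=4): c = 0.2420 + -0.4533i → escape time 8
(row=1, col=5): c = 0.6300 + -0.4533i → escape time 3
(row=2, col=0): c = -1.3100 + -0.9767i → escape time 3
(row=2, col=1): c = -0.9220 + -0.9767i → escape time 3
(row=2, col=2): c = -0.5340 + -0.9767i → escape time 4
(row=2, col=3): c = -0.1460 + -0.9767i → escape time 8
(row=2, col=4): c = 0.2420 + -0.9767i → escape time 4
(row=2, col=5): c = 0.6300 + -0.9767i → escape time 2
(row=3, col=0): c = -1.3100 + -1.5000i → escape time 2
(row=3, col=1): c = -0.9220 + -1.5000i → escape time 2
(row=3, col=2): c = -0.5340 + -1.5000i → escape time 2
(row=3, col=3): c = -0.1460 + -1.5000i → escape time 2
(row=3, col=4): c = 0.2420 + -1.5000i → escape time 2
(row=3, col=5): c = 0.6300 + -1.5000i → escape time 2

Answer: 888884
568883
334842
222222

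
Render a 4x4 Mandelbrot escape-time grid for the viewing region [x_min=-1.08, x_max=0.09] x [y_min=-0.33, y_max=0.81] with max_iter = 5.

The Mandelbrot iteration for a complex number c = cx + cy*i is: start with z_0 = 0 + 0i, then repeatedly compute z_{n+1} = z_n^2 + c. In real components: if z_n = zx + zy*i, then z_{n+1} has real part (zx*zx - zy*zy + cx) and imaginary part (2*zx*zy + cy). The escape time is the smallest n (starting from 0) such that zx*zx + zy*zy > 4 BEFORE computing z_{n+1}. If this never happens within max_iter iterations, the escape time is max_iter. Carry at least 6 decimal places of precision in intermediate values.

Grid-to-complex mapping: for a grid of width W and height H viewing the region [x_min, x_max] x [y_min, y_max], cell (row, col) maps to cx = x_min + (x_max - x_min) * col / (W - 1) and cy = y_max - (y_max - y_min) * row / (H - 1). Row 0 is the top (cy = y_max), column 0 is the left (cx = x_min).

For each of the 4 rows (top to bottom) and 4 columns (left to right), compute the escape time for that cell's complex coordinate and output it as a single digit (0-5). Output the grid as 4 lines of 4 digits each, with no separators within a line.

(row=0, col=0): c = -1.0800 + 0.8100i → escape time 3
(row=0, col=1): c = -0.6900 + 0.8100i → escape time 4
(row=0, col=2): c = -0.3000 + 0.8100i → escape time 5
(row=0, col=3): c = 0.0900 + 0.8100i → escape time 5
(row=1, col=0): c = -1.0800 + 0.4300i → escape time 5
(row=1, col=1): c = -0.6900 + 0.4300i → escape time 5
(row=1, col=2): c = -0.3000 + 0.4300i → escape time 5
(row=1, col=3): c = 0.0900 + 0.4300i → escape time 5
(row=2, col=0): c = -1.0800 + 0.0500i → escape time 5
(row=2, col=1): c = -0.6900 + 0.0500i → escape time 5
(row=2, col=2): c = -0.3000 + 0.0500i → escape time 5
(row=2, col=3): c = 0.0900 + 0.0500i → escape time 5
(row=3, col=0): c = -1.0800 + -0.3300i → escape time 5
(row=3, col=1): c = -0.6900 + -0.3300i → escape time 5
(row=3, col=2): c = -0.3000 + -0.3300i → escape time 5
(row=3, col=3): c = 0.0900 + -0.3300i → escape time 5

Answer: 3455
5555
5555
5555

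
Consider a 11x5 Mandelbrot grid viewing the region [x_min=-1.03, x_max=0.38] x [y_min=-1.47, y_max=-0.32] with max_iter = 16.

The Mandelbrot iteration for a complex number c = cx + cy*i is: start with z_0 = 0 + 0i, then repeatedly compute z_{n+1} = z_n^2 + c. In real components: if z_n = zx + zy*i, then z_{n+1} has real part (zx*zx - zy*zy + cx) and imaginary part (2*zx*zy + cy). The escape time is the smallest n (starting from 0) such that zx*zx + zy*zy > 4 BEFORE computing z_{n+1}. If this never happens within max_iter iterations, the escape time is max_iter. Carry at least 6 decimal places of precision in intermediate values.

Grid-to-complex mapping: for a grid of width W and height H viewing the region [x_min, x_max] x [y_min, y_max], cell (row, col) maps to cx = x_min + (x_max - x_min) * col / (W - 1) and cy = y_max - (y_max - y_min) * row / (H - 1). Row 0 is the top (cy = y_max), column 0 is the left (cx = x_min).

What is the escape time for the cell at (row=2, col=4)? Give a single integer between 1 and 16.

Answer: 5

Derivation:
z_0 = 0 + 0i, c = -0.4660 + -0.8950i
Iter 1: z = -0.4660 + -0.8950i, |z|^2 = 1.0182
Iter 2: z = -1.0499 + -0.0609i, |z|^2 = 1.1059
Iter 3: z = 0.6325 + -0.7672i, |z|^2 = 0.9887
Iter 4: z = -0.6545 + -1.8656i, |z|^2 = 3.9087
Iter 5: z = -3.5179 + 1.5471i, |z|^2 = 14.7690
Escaped at iteration 5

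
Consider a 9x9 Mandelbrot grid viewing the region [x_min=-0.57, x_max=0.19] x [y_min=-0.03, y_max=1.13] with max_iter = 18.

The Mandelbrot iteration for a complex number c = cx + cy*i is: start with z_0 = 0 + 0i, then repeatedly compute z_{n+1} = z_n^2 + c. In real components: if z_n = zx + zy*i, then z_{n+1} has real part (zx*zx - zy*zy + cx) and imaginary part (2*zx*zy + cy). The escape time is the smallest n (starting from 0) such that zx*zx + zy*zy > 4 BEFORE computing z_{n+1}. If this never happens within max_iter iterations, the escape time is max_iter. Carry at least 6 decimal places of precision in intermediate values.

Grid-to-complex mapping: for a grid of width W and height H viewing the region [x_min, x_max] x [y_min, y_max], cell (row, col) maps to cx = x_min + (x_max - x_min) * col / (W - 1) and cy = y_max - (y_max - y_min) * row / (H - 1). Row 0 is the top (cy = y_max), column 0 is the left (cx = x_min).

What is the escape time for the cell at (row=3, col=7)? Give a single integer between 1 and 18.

Answer: 9

Derivation:
z_0 = 0 + 0i, c = 0.0950 + 0.6950i
Iter 1: z = 0.0950 + 0.6950i, |z|^2 = 0.4920
Iter 2: z = -0.3790 + 0.8271i, |z|^2 = 0.8277
Iter 3: z = -0.4454 + 0.0681i, |z|^2 = 0.2030
Iter 4: z = 0.2887 + 0.6343i, |z|^2 = 0.4858
Iter 5: z = -0.2240 + 1.0613i, |z|^2 = 1.1765
Iter 6: z = -0.9812 + 0.2195i, |z|^2 = 1.0108
Iter 7: z = 1.0095 + 0.2643i, |z|^2 = 1.0889
Iter 8: z = 1.0442 + 1.2287i, |z|^2 = 2.6000
Iter 9: z = -0.3243 + 3.2610i, |z|^2 = 10.7393
Escaped at iteration 9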